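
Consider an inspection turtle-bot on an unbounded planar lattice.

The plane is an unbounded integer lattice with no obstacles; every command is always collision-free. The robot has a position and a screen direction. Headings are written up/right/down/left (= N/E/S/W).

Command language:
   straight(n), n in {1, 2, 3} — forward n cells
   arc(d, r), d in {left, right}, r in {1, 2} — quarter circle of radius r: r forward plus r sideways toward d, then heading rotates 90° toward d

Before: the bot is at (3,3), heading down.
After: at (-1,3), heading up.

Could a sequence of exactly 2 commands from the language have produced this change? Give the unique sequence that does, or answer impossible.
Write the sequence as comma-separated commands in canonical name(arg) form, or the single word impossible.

arc(right, 2), arc(right, 2)

key: position moved to (-1,3) AND the heading swung to N — translation plus rotation needed
begin: at (3,3), heading down
1. arc(right, 2) → at (1,1), heading left
2. arc(right, 2) → at (-1,3), heading up
no other 2-command option fits: unique.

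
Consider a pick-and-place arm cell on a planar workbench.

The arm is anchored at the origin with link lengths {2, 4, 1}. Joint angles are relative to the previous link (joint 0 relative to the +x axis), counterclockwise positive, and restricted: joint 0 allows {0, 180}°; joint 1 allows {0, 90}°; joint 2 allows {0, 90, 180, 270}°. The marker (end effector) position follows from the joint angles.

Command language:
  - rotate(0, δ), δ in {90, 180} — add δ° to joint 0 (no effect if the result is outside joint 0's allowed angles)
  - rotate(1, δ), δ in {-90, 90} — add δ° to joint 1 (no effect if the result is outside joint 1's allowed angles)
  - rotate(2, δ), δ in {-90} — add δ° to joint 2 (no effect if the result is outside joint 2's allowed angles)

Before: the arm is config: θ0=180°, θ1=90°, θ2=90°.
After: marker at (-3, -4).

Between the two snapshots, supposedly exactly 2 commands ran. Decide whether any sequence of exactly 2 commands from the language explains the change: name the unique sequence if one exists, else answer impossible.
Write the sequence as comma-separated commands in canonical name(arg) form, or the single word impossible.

begin: config: θ0=180°, θ1=90°, θ2=90°
[1] after rotate(2, -90): config: θ0=180°, θ1=90°, θ2=0°
[2] after rotate(2, -90): config: θ0=180°, θ1=90°, θ2=270°
uniquely the one of 25 2-step routes that fits.

rotate(2, -90), rotate(2, -90)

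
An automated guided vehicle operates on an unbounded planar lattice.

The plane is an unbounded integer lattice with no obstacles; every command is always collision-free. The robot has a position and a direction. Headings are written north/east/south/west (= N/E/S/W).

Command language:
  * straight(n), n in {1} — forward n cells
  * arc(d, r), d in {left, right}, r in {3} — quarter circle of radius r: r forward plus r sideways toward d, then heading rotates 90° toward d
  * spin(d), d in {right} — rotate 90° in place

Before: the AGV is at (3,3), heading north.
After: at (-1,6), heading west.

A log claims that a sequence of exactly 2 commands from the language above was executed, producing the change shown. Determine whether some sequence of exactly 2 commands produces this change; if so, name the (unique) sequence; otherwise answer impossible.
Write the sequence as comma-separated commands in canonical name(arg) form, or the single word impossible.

key: cell and facing (now W) both changed — the 2 commands mix motion and turning
initial: at (3,3), heading north
[1] after arc(left, 3): at (0,6), heading west
[2] after straight(1): at (-1,6), heading west
no other 2-command option fits: unique.

arc(left, 3), straight(1)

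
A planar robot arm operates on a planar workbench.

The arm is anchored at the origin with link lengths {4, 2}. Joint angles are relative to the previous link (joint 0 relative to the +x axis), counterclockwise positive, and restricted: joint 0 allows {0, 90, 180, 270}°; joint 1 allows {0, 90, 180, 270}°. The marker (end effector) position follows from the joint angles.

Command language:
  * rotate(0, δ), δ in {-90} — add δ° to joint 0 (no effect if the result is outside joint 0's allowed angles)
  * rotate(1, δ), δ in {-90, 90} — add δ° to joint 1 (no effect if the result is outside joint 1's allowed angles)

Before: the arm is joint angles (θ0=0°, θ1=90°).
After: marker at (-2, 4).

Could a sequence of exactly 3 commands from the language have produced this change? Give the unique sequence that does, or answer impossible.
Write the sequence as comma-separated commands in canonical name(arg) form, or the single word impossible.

begin: joint angles (θ0=0°, θ1=90°)
t=1 rotate(0, -90) ⇒ joint angles (θ0=270°, θ1=90°)
t=2 rotate(0, -90) ⇒ joint angles (θ0=180°, θ1=90°)
t=3 rotate(0, -90) ⇒ joint angles (θ0=90°, θ1=90°)
no rival 3-sequence matches.

rotate(0, -90), rotate(0, -90), rotate(0, -90)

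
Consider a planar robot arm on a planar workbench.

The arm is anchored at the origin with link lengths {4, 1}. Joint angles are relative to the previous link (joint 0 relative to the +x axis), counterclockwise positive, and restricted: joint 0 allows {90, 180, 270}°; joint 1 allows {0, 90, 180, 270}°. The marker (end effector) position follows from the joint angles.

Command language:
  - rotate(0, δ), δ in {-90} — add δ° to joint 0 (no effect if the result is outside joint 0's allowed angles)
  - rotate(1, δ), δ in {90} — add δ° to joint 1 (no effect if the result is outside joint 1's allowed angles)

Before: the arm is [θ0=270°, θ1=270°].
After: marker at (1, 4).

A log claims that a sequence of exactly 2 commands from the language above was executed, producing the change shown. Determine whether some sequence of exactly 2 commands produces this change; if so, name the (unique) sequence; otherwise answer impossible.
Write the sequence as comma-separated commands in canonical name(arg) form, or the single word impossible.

rotate(0, -90), rotate(0, -90)

t0: [θ0=270°, θ1=270°]
1. rotate(0, -90) → [θ0=180°, θ1=270°]
2. rotate(0, -90) → [θ0=90°, θ1=270°]
uniquely the one of 4 2-step routes that fits.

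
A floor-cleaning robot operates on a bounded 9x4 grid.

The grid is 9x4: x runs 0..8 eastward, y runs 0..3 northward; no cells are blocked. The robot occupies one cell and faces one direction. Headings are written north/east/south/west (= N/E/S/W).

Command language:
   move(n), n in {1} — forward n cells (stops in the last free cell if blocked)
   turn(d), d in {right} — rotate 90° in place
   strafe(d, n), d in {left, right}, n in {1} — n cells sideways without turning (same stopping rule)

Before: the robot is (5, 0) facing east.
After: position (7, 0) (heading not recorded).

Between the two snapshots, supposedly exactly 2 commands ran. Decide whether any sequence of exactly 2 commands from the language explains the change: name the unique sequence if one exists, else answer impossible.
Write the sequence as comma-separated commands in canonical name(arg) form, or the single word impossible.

move(1), move(1)

t0: (5, 0) facing east
[1] after move(1): (6, 0) facing east
[2] after move(1): (7, 0) facing east
uniquely the one of 16 2-step routes that fits.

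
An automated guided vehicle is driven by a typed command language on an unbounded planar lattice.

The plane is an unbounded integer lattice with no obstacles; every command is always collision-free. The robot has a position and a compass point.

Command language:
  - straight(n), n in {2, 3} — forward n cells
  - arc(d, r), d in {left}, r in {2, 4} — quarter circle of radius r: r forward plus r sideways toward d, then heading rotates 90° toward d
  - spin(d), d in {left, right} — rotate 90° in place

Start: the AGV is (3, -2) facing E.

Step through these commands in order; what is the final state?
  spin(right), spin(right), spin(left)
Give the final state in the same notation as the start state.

from: (3, -2) facing E
1. spin(right) → (3, -2) facing S
2. spin(right) → (3, -2) facing W
3. spin(left) → (3, -2) facing S

(3, -2) facing S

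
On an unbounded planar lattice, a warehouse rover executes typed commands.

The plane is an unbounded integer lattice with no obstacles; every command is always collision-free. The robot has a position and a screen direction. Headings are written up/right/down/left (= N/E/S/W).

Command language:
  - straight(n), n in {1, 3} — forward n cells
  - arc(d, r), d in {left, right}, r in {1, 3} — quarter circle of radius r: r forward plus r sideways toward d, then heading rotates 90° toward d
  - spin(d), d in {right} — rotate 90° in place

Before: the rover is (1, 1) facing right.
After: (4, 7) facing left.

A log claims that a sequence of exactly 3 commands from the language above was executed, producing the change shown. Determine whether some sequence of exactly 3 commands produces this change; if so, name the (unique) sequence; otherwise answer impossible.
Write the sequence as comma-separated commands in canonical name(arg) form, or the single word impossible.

straight(3), arc(left, 3), arc(left, 3)

key: position moved to (4,7) AND the heading swung to W — translation plus rotation needed
begin: (1, 1) facing right
step 1 (straight(3)): (4, 1) facing right
step 2 (arc(left, 3)): (7, 4) facing up
step 3 (arc(left, 3)): (4, 7) facing left
no other 3-command option fits: unique.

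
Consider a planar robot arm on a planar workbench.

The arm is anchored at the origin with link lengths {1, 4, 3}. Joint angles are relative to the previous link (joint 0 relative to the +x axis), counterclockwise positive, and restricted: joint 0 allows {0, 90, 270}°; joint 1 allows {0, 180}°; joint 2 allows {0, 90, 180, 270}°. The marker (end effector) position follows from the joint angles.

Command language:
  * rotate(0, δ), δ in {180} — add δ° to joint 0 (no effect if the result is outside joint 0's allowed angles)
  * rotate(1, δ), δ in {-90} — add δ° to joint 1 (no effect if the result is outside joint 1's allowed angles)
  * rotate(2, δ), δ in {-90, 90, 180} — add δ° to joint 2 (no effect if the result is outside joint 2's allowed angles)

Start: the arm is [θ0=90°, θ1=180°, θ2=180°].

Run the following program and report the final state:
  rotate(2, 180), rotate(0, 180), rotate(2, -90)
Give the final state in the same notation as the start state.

[θ0=270°, θ1=180°, θ2=270°]

begin: [θ0=90°, θ1=180°, θ2=180°]
1. rotate(2, 180) → [θ0=90°, θ1=180°, θ2=0°]
2. rotate(0, 180) → [θ0=270°, θ1=180°, θ2=0°]
3. rotate(2, -90) → [θ0=270°, θ1=180°, θ2=270°]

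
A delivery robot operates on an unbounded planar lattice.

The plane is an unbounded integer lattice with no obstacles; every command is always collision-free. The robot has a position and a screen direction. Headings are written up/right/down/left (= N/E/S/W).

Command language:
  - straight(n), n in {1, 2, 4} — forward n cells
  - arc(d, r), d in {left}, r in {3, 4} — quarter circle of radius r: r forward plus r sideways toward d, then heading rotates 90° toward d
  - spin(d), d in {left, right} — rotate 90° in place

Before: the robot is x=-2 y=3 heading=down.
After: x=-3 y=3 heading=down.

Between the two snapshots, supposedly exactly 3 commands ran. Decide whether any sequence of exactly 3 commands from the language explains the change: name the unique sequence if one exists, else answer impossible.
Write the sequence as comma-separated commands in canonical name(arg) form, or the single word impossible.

key: still facing S at the end — net rotation zero over 3 steps
start: x=-2 y=3 heading=down
t=1 spin(right) ⇒ x=-2 y=3 heading=left
t=2 straight(1) ⇒ x=-3 y=3 heading=left
t=3 spin(left) ⇒ x=-3 y=3 heading=down
no rival 3-sequence matches.

spin(right), straight(1), spin(left)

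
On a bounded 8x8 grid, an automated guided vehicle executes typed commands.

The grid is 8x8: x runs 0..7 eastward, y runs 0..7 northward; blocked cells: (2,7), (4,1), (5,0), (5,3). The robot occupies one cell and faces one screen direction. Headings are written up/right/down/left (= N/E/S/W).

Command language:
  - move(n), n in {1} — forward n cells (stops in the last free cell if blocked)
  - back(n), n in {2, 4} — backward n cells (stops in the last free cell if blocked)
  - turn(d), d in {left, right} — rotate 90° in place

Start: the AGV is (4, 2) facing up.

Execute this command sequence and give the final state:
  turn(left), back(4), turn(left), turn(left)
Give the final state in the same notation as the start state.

begin: (4, 2) facing up
[1] after turn(left): (4, 2) facing left
[2] after back(4): (7, 2) facing left
[3] after turn(left): (7, 2) facing down
[4] after turn(left): (7, 2) facing right

(7, 2) facing right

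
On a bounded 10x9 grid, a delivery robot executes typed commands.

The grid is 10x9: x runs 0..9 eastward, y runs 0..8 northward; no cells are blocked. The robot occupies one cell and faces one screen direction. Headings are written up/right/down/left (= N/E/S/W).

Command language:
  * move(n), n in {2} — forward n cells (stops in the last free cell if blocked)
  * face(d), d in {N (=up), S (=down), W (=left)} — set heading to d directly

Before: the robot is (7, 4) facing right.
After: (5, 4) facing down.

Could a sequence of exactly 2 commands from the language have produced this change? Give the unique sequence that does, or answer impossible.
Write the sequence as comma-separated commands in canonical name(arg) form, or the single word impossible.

no 2-step route produces this change.

impossible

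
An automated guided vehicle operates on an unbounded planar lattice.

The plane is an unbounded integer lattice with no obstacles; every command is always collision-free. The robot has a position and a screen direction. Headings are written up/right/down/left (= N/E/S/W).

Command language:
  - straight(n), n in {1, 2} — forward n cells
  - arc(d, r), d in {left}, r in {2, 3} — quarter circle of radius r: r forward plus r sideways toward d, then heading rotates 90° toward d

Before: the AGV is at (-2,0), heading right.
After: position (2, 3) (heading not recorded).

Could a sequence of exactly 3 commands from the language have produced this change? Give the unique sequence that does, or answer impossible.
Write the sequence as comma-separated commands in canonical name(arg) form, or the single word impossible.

straight(2), arc(left, 2), straight(1)

key: running straight(1) before straight(2) would end elsewhere — order is forced
begin: at (-2,0), heading right
t=1 straight(2) ⇒ at (0,0), heading right
t=2 arc(left, 2) ⇒ at (2,2), heading up
t=3 straight(1) ⇒ at (2,3), heading up
no rival 3-sequence matches.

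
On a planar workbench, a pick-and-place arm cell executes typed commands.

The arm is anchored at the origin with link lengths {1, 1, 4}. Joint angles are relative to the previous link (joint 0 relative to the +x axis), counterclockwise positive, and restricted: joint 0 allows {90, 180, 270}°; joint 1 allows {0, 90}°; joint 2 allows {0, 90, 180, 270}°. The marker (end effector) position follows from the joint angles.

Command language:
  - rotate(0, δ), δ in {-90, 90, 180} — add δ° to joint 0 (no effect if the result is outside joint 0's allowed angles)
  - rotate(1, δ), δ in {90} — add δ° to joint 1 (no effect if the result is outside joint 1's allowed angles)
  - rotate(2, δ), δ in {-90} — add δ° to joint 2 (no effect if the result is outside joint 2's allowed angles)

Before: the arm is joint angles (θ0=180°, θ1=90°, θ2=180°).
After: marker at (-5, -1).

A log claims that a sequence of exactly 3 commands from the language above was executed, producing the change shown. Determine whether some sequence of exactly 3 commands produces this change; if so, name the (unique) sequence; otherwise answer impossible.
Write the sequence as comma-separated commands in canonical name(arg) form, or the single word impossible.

rotate(2, -90), rotate(2, -90), rotate(2, -90)

initial: joint angles (θ0=180°, θ1=90°, θ2=180°)
t=1 rotate(2, -90) ⇒ joint angles (θ0=180°, θ1=90°, θ2=90°)
t=2 rotate(2, -90) ⇒ joint angles (θ0=180°, θ1=90°, θ2=0°)
t=3 rotate(2, -90) ⇒ joint angles (θ0=180°, θ1=90°, θ2=270°)
all 125 alternatives checked — unique.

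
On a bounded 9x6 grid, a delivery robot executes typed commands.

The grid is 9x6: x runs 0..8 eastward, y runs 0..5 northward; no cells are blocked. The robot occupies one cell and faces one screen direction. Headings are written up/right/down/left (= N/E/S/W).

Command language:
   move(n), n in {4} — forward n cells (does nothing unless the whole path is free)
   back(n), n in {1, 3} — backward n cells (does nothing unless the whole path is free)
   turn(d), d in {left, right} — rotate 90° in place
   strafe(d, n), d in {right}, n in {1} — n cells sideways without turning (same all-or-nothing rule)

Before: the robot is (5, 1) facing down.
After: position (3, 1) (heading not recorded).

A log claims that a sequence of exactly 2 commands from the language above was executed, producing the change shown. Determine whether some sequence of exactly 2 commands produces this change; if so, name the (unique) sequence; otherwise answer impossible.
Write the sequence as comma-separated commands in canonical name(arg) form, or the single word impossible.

strafe(right, 1), strafe(right, 1)

t0: (5, 1) facing down
t=1 strafe(right, 1) ⇒ (4, 1) facing down
t=2 strafe(right, 1) ⇒ (3, 1) facing down
no other 2-command option fits: unique.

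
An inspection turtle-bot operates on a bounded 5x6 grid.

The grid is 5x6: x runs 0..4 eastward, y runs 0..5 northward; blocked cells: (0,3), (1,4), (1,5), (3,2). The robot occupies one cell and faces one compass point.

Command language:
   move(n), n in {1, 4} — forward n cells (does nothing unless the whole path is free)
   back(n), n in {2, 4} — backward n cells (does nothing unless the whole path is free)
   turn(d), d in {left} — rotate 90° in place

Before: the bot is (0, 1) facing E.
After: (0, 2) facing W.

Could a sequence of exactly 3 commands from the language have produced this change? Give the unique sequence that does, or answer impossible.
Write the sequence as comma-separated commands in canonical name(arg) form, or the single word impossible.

turn(left), move(1), turn(left)

key: position moved to (0,2) AND the heading swung to W — translation plus rotation needed
initial: (0, 1) facing E
[1] after turn(left): (0, 1) facing N
[2] after move(1): (0, 2) facing N
[3] after turn(left): (0, 2) facing W
all 125 alternatives checked — unique.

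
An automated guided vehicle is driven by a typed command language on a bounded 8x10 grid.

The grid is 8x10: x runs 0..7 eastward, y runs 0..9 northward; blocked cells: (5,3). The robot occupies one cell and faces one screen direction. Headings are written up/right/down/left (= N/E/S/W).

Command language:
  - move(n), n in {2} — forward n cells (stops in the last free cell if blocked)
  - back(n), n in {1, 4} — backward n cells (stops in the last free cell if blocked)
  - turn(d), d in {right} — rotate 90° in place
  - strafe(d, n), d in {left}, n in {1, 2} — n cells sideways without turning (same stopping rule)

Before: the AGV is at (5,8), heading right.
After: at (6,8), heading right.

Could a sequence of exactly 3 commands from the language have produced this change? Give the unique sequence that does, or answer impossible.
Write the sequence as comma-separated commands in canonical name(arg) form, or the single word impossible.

key: the second move(2) runs into the grid edge before its full distance
start: at (5,8), heading right
step 1 (move(2)): at (7,8), heading right
step 2 (move(2)): at (7,8), heading right
step 3 (back(1)): at (6,8), heading right
all 216 alternatives checked — unique.

move(2), move(2), back(1)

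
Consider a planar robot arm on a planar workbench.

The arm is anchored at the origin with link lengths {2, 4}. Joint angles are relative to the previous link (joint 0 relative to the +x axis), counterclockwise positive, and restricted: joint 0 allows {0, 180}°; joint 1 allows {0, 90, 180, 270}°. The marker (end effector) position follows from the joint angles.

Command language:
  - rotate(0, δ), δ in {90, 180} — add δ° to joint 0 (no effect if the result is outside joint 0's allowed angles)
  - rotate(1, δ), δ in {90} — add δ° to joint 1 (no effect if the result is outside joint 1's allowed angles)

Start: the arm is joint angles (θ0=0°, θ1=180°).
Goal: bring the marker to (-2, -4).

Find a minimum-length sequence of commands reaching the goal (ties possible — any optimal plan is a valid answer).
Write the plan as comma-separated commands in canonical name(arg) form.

rotate(1, 90), rotate(1, 90), rotate(1, 90), rotate(0, 180)

start: joint angles (θ0=0°, θ1=180°)
step 1 (rotate(1, 90)): joint angles (θ0=0°, θ1=270°)
step 2 (rotate(1, 90)): joint angles (θ0=0°, θ1=0°)
step 3 (rotate(1, 90)): joint angles (θ0=0°, θ1=90°)
step 4 (rotate(0, 180)): joint angles (θ0=180°, θ1=90°)
minimal: 4 command(s), checked below 4.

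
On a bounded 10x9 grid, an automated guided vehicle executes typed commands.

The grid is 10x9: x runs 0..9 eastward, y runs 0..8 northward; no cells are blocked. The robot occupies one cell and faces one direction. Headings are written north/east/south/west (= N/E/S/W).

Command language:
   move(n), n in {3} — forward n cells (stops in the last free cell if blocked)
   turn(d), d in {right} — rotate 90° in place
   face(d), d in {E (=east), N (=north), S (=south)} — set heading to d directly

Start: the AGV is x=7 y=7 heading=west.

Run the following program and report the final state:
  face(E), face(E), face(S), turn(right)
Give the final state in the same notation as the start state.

t0: x=7 y=7 heading=west
[1] after face(E): x=7 y=7 heading=east
[2] after face(E): x=7 y=7 heading=east
[3] after face(S): x=7 y=7 heading=south
[4] after turn(right): x=7 y=7 heading=west

x=7 y=7 heading=west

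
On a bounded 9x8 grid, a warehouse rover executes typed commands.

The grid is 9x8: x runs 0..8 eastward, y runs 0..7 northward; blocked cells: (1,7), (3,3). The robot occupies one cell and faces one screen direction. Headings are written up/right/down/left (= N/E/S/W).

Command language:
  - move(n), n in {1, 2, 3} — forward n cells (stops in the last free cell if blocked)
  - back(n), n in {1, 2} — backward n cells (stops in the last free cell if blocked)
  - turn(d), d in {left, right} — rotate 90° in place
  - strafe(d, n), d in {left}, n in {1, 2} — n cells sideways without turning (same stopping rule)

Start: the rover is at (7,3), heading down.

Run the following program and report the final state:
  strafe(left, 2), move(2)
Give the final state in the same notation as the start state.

begin: at (7,3), heading down
t=1 strafe(left, 2) ⇒ at (8,3), heading down
t=2 move(2) ⇒ at (8,1), heading down

at (8,1), heading down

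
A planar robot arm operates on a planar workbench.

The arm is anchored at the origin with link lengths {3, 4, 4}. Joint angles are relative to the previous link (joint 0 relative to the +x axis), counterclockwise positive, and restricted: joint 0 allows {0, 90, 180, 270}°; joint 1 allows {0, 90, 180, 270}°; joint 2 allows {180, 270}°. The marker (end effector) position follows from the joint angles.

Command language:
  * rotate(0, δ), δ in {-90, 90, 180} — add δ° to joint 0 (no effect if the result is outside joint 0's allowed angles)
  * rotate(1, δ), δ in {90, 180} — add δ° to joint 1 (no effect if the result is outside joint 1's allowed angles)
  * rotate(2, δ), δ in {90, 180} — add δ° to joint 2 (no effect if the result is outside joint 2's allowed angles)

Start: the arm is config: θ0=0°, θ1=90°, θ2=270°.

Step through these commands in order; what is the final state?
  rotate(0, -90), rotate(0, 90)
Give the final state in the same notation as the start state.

initial: config: θ0=0°, θ1=90°, θ2=270°
t=1 rotate(0, -90) ⇒ config: θ0=270°, θ1=90°, θ2=270°
t=2 rotate(0, 90) ⇒ config: θ0=0°, θ1=90°, θ2=270°

config: θ0=0°, θ1=90°, θ2=270°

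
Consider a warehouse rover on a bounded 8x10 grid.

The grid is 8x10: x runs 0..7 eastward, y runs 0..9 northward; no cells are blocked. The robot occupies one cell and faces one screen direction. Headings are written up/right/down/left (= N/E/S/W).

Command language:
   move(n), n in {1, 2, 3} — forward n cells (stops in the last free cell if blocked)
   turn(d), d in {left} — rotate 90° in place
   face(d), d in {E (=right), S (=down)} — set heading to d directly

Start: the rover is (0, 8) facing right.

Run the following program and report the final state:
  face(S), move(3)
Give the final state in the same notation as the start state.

(0, 5) facing down

start: (0, 8) facing right
[1] after face(S): (0, 8) facing down
[2] after move(3): (0, 5) facing down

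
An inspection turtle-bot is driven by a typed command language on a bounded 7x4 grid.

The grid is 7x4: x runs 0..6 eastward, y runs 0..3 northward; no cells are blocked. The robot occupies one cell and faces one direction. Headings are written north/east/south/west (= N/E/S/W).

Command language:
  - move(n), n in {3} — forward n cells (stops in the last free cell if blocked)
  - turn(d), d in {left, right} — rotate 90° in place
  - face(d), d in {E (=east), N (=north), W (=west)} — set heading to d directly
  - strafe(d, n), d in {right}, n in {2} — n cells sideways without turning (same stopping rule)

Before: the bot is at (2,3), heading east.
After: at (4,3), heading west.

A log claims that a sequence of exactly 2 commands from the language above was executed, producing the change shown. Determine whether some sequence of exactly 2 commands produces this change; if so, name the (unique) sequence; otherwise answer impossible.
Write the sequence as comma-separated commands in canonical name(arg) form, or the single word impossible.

impossible

no 2-step route produces this change.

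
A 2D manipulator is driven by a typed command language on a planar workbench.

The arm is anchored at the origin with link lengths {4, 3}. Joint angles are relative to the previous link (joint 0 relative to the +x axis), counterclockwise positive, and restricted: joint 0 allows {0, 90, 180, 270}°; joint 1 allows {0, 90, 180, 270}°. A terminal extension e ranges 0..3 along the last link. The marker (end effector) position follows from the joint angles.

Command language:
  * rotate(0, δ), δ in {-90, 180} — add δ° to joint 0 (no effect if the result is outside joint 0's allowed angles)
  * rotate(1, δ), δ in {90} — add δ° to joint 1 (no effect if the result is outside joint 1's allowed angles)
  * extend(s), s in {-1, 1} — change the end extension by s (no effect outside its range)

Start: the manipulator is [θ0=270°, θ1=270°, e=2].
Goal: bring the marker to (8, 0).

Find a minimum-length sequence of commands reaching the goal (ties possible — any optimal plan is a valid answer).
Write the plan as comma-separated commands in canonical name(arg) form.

t0: [θ0=270°, θ1=270°, e=2]
t=1 rotate(1, 90) ⇒ [θ0=270°, θ1=0°, e=2]
t=2 rotate(0, -90) ⇒ [θ0=180°, θ1=0°, e=2]
t=3 rotate(0, 180) ⇒ [θ0=0°, θ1=0°, e=2]
t=4 extend(-1) ⇒ [θ0=0°, θ1=0°, e=1]
nothing shorter than 4 reaches the goal.

rotate(1, 90), rotate(0, -90), rotate(0, 180), extend(-1)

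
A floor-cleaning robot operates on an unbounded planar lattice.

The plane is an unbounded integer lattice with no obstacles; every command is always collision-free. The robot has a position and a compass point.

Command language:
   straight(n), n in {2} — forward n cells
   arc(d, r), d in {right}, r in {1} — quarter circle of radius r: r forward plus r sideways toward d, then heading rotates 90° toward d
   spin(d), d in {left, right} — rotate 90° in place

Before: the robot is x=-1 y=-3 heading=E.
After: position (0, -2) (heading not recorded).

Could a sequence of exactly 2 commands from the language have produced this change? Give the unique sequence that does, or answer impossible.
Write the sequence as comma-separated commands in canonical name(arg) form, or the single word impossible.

spin(left), arc(right, 1)

key: order matters: swapping spin(left) and arc(right, 1) lands elsewhere
from: x=-1 y=-3 heading=E
[1] after spin(left): x=-1 y=-3 heading=N
[2] after arc(right, 1): x=0 y=-2 heading=E
uniquely the one of 16 2-step routes that fits.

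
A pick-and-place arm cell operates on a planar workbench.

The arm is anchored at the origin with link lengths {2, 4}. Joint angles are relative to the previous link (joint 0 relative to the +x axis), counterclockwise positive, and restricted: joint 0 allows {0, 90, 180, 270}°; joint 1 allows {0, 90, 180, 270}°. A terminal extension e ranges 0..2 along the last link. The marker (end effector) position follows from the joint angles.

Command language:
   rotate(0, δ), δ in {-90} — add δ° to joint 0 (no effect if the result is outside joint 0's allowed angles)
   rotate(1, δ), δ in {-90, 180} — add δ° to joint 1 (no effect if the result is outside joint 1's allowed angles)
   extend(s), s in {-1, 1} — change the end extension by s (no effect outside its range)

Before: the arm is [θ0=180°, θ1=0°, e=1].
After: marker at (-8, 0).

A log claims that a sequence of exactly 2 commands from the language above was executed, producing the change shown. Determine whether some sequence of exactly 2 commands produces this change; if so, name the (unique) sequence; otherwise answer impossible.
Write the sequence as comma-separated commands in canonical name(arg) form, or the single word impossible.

from: [θ0=180°, θ1=0°, e=1]
1. extend(1) → [θ0=180°, θ1=0°, e=2]
2. extend(1) → [θ0=180°, θ1=0°, e=2]
no other 2-command option fits: unique.

extend(1), extend(1)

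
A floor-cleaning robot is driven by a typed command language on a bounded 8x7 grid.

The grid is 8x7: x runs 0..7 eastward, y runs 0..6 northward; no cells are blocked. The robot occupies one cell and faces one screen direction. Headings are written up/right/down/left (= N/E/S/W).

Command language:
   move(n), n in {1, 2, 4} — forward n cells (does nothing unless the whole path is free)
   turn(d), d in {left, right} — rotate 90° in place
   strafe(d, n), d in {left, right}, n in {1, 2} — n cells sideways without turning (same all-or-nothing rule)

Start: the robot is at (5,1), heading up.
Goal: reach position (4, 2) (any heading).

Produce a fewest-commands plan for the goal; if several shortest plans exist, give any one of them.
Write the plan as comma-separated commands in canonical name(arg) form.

move(1), strafe(left, 1)

from: at (5,1), heading up
t=1 move(1) ⇒ at (5,2), heading up
t=2 strafe(left, 1) ⇒ at (4,2), heading up
minimal: 2 command(s), checked below 2.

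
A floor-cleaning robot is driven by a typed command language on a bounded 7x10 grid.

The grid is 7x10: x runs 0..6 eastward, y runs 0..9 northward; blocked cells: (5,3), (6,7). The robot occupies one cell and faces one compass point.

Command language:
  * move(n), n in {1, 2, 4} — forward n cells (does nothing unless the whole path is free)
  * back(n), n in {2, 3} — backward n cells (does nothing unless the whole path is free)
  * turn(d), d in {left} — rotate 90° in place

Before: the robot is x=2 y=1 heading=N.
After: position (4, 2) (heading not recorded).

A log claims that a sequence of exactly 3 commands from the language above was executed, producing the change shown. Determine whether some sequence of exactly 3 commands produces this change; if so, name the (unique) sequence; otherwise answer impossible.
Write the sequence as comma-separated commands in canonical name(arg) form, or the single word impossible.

move(1), turn(left), back(2)

key: running back(2) before move(1) would end elsewhere — order is forced
begin: x=2 y=1 heading=N
1. move(1) → x=2 y=2 heading=N
2. turn(left) → x=2 y=2 heading=W
3. back(2) → x=4 y=2 heading=W
no rival 3-sequence matches.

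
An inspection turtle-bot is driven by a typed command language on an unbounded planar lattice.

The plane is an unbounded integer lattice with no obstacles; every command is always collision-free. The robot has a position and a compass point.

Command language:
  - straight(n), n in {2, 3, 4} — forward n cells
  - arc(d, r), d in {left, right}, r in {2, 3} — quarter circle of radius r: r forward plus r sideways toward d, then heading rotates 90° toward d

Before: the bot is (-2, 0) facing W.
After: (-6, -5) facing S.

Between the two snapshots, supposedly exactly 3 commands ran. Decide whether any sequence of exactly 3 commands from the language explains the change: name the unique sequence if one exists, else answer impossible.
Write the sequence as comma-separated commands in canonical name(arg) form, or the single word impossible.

straight(2), arc(left, 2), straight(3)

key: running straight(3) before straight(2) would end elsewhere — order is forced
initial: (-2, 0) facing W
t=1 straight(2) ⇒ (-4, 0) facing W
t=2 arc(left, 2) ⇒ (-6, -2) facing S
t=3 straight(3) ⇒ (-6, -5) facing S
uniquely the one of 343 3-step routes that fits.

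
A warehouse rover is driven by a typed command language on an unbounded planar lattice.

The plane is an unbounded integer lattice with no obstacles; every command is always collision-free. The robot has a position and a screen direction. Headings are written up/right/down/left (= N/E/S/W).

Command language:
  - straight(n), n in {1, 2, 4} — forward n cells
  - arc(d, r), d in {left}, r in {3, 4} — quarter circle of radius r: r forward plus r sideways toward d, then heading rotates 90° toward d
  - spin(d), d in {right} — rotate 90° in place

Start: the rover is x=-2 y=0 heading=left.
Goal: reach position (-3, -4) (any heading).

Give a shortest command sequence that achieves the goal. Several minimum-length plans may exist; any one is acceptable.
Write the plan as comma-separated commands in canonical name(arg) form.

t0: x=-2 y=0 heading=left
1. spin(right) → x=-2 y=0 heading=up
2. arc(left, 3) → x=-5 y=3 heading=left
3. arc(left, 3) → x=-8 y=0 heading=down
4. arc(left, 4) → x=-4 y=-4 heading=right
5. straight(1) → x=-3 y=-4 heading=right
minimal: 5 command(s), checked below 5.

spin(right), arc(left, 3), arc(left, 3), arc(left, 4), straight(1)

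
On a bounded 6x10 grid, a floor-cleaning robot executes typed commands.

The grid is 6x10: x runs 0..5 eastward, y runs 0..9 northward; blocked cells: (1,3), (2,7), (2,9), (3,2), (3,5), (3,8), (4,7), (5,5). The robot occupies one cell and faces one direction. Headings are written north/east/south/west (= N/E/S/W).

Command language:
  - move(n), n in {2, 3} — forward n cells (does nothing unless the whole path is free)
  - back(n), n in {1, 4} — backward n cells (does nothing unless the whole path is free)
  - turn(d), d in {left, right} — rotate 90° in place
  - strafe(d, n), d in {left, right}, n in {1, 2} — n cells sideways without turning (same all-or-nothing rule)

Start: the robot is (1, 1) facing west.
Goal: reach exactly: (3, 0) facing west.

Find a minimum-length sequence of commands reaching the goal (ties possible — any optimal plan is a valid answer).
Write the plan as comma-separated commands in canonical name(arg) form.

from: (1, 1) facing west
1. back(4) → (5, 1) facing west
2. strafe(left, 1) → (5, 0) facing west
3. move(2) → (3, 0) facing west
nothing shorter than 3 reaches the goal.

back(4), strafe(left, 1), move(2)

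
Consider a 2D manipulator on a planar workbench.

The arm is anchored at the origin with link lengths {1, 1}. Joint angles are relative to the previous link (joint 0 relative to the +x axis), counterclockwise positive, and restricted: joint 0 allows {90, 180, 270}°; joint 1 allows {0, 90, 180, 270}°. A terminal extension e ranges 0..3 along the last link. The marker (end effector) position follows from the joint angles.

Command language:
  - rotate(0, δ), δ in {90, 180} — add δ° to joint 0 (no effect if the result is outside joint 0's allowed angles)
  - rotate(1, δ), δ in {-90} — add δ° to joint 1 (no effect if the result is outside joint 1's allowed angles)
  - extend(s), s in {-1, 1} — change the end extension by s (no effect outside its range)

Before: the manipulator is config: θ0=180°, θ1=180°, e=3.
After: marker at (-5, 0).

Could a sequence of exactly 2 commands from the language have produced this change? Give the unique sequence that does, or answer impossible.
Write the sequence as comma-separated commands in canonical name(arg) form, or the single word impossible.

rotate(1, -90), rotate(1, -90)

start: config: θ0=180°, θ1=180°, e=3
t=1 rotate(1, -90) ⇒ config: θ0=180°, θ1=90°, e=3
t=2 rotate(1, -90) ⇒ config: θ0=180°, θ1=0°, e=3
no other 2-command option fits: unique.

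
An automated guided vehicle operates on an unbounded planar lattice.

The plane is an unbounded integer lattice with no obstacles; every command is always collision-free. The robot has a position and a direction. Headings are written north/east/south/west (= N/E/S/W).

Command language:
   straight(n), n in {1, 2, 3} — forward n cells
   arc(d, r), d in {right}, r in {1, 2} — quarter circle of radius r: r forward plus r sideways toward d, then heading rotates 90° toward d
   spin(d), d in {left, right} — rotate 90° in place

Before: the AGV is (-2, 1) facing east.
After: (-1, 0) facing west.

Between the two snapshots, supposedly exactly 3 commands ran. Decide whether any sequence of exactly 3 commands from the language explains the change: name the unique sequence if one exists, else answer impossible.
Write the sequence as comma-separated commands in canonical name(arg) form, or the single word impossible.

straight(2), spin(right), arc(right, 1)

key: cell and facing (now W) both changed — the 3 commands mix motion and turning
start: (-2, 1) facing east
step 1 (straight(2)): (0, 1) facing east
step 2 (spin(right)): (0, 1) facing south
step 3 (arc(right, 1)): (-1, 0) facing west
uniquely the one of 343 3-step routes that fits.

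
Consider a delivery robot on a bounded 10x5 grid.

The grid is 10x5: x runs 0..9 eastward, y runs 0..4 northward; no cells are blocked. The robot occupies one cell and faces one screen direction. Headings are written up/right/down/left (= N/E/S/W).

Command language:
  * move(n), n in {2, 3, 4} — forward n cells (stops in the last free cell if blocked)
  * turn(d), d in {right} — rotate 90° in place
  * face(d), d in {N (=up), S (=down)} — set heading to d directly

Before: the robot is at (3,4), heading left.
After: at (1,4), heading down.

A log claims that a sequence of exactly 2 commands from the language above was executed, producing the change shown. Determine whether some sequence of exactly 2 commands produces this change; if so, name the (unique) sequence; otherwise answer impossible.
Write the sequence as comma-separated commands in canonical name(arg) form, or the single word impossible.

move(2), face(S)

key: running face(S) before move(2) would end elsewhere — order is forced
start: at (3,4), heading left
1. move(2) → at (1,4), heading left
2. face(S) → at (1,4), heading down
all 36 alternatives checked — unique.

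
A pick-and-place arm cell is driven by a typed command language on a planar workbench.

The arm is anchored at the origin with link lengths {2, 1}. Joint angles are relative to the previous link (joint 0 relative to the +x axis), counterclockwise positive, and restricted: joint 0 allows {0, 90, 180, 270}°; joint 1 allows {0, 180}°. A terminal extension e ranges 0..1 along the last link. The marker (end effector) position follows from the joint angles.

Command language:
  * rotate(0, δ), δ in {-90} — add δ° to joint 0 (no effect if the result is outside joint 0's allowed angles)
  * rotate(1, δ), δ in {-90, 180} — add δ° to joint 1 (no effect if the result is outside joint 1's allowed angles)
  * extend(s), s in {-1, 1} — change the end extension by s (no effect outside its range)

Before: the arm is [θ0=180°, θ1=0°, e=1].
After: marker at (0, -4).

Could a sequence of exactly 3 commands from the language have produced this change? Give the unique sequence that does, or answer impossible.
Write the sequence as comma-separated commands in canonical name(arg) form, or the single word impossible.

from: [θ0=180°, θ1=0°, e=1]
step 1 (rotate(0, -90)): [θ0=90°, θ1=0°, e=1]
step 2 (rotate(0, -90)): [θ0=0°, θ1=0°, e=1]
step 3 (rotate(0, -90)): [θ0=270°, θ1=0°, e=1]
uniquely the one of 125 3-step routes that fits.

rotate(0, -90), rotate(0, -90), rotate(0, -90)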